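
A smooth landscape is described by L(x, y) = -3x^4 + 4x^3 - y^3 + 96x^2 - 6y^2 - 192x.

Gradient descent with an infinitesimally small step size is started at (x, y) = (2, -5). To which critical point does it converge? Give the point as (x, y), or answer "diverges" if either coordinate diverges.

(1, -4)

L is separable, so gradient descent decouples: x follows -∂L/∂x, y follows -∂L/∂y.
∂L/∂x = -12(x - 4)(x - 1)(x + 4); at x=2 this is 144, so x decreases.
∂L/∂y = -3y(y + 4); at y=-5 this is -15, so y increases.
x converges to its nearest critical value 1 (a local min of the x-part); y converges to -4. The iterate converges to (1, -4).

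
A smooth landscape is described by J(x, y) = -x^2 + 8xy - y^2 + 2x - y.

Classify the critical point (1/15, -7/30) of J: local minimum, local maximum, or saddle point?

The Hessian of J is constant: H = [[-2, 8], [8, -2]].
det(H) = (-2)·(-2) − 8² = -60.
Since det(H) < 0, H is indefinite and the critical point is a saddle point.

saddle point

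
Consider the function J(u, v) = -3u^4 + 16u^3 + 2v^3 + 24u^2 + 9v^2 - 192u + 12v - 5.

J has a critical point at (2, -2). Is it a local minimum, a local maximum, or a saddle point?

The mixed partial ∂²J/∂u∂v is 0, so the Hessian at any point is diag(J_uu, J_vv) = diag(12(-3u^2 + 8u + 4), 6(2v + 3)).
At (2, -2): H = diag(96, -6).
The eigenvalues have opposite signs, so H is indefinite: a saddle point.

saddle point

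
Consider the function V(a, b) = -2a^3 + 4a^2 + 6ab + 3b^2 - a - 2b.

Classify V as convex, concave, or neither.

The term -2a^3 is cubic, so the Hessian is not constant.
∂²V/∂a² = -12a + 8, which takes both signs as a varies (negative for sufficiently large a). A diagonal entry of the Hessian changing sign means the Hessian is neither positive- nor negative-semidefinite on all of R^2.

neither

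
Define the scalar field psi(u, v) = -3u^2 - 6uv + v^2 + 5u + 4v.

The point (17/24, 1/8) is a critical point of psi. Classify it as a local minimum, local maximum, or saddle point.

saddle point

The Hessian of psi is constant: H = [[-6, -6], [-6, 2]].
det(H) = (-6)·2 − (-6)² = -48.
Since det(H) < 0, H is indefinite and the critical point is a saddle point.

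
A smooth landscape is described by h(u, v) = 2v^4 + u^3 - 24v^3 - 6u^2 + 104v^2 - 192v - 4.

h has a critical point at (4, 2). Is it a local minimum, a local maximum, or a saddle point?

local minimum

The mixed partial ∂²h/∂u∂v is 0, so the Hessian at any point is diag(h_uu, h_vv) = diag(6(u - 2), 8(3v^2 - 18v + 26)).
At (4, 2): H = diag(12, 16).
Both eigenvalues are positive, so H is positive definite: a local minimum.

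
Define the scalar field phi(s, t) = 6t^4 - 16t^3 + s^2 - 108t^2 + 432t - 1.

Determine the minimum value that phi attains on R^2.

phi(s,t) separates as P(s) + Q(t) − 1, so its minimum is min P + min Q − 1.
P'(s) = 2s vanishes at s ∈ {0}; Q'(t) = 24(t - 3)(t - 2)(t + 3) vanishes at t ∈ {-3, 2, 3}.
Local minima of P (where P''>0): P(0)=0. Local minima of Q: Q(-3)=-1350, Q(3)=378.
So the global minimum of phi is P(0) + Q(-3) − 1 = 0 − 1350 − 1 = -1351, attained at (0, -3).

-1351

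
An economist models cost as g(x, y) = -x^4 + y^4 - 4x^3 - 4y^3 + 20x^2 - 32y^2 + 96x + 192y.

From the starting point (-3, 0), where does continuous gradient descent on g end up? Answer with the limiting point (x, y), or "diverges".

(-2, -4)

g is separable, so gradient descent decouples: x follows -∂g/∂x, y follows -∂g/∂y.
∂g/∂x = -4(x - 3)(x + 2)(x + 4); at x=-3 this is -24, so x increases.
∂g/∂y = 4(y - 4)(y - 3)(y + 4); at y=0 this is 192, so y decreases.
x converges to its nearest critical value -2 (a local min of the x-part); y converges to -4. The iterate converges to (-2, -4).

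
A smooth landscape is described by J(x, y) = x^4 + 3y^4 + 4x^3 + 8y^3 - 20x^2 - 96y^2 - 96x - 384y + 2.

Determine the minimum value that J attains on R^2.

J(x,y) separates as P(x) + Q(y) + 2, so its minimum is min P + min Q + 2.
P'(x) = 4(x - 3)(x + 2)(x + 4) vanishes at x ∈ {-4, -2, 3}; Q'(y) = 12(y - 4)(y + 2)(y + 4) vanishes at y ∈ {-4, -2, 4}.
Local minima of P (where P''>0): P(-4)=64, P(3)=-279. Local minima of Q: Q(-4)=256, Q(4)=-1792.
So the global minimum of J is P(3) + Q(4) + 2 = -279 − 1792 + 2 = -2069, attained at (3, 4).

-2069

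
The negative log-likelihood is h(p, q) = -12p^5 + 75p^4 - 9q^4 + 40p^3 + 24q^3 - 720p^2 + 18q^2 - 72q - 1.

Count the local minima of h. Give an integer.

h separates as a function of p plus a function of q, so ∇h=0 decouples.
∂h/∂p = -60p(p - 4)(p - 3)(p + 2) = 0 at p ∈ {-2, 0, 3, 4}; ∂h/∂q = -36(q - 2)(q - 1)(q + 1) = 0 at q ∈ {-1, 1, 2}.
The Hessian is diagonal: diag(h_pp, h_qq). Second derivatives: h_pp(-2)=3600, h_pp(0)=-1440, h_pp(3)=900, h_pp(4)=-1440; h_qq(-1)=-216, h_qq(1)=72, h_qq(2)=-108.
Local minima occur where both diagonal entries positive: (-2, 1), (3, 1). Count: 2.

2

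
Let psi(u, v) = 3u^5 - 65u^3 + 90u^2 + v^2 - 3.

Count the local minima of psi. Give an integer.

psi separates as a function of u plus a function of v, so ∇psi=0 decouples.
∂psi/∂u = 15u(u - 3)(u - 1)(u + 4) = 0 at u ∈ {-4, 0, 1, 3}; ∂psi/∂v = 2v = 0 at v ∈ {0}.
The Hessian is diagonal: diag(psi_uu, psi_vv). Second derivatives: psi_uu(-4)=-2100, psi_uu(0)=180, psi_uu(1)=-150, psi_uu(3)=630; psi_vv(0)=2.
Local minima occur where both diagonal entries positive: (0, 0), (3, 0). Count: 2.

2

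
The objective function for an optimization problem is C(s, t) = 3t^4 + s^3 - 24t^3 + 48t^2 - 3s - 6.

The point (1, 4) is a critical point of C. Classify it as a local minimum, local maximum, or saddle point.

local minimum

The mixed partial ∂²C/∂s∂t is 0, so the Hessian at any point is diag(C_ss, C_tt) = diag(6s, 12(3t^2 - 12t + 8)).
At (1, 4): H = diag(6, 96).
Both eigenvalues are positive, so H is positive definite: a local minimum.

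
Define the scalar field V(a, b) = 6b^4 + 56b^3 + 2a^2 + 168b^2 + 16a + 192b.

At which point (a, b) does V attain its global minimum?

(-4, -4)

V(a,b) separates as P(a) + Q(b), so its minimum is min P + min Q.
P'(a) = 4a + 16 vanishes at a ∈ {-4}; Q'(b) = 24(b + 1)(b + 2)(b + 4) vanishes at b ∈ {-4, -2, -1}.
Local minima of P (where P''>0): P(-4)=-32. Local minima of Q: Q(-4)=-128, Q(-1)=-74.
So the global minimum of V is P(-4) + Q(-4) = -32 − 128 = -160, attained at (-4, -4).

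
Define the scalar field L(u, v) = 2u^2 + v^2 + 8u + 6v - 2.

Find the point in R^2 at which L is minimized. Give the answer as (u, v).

(-2, -3)

L(u,v) separates as P(u) + Q(v) − 2, so its minimum is min P + min Q − 2.
P'(u) = 4u + 8 vanishes at u ∈ {-2}; Q'(v) = 2v + 6 vanishes at v ∈ {-3}.
Local minima of P (where P''>0): P(-2)=-8. Local minima of Q: Q(-3)=-9.
So the global minimum of L is P(-2) + Q(-3) − 2 = -8 − 9 − 2 = -19, attained at (-2, -3).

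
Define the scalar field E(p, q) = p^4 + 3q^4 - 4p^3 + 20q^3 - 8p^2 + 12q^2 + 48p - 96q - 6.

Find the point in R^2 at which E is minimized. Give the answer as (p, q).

E(p,q) separates as A(p) + B(q) − 6, so its minimum is min A + min B − 6.
A'(p) = 4(p - 3)(p - 2)(p + 2) vanishes at p ∈ {-2, 2, 3}; B'(q) = 12(q - 1)(q + 2)(q + 4) vanishes at q ∈ {-4, -2, 1}.
Local minima of A (where A''>0): A(-2)=-80, A(3)=45. Local minima of B: B(-4)=64, B(1)=-61.
So the global minimum of E is A(-2) + B(1) − 6 = -80 − 61 − 6 = -147, attained at (-2, 1).

(-2, 1)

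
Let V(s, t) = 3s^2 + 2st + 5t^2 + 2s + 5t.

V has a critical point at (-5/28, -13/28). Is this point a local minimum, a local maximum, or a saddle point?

local minimum

The Hessian of V is constant: H = [[6, 2], [2, 10]].
det(H) = 6·10 − 2² = 56.
det(H) > 0 and tr(H) = 16 > 0, so H is positive definite and the point is a local minimum.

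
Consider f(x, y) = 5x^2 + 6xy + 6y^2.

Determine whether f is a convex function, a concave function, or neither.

f is quadratic, so its Hessian is the constant matrix H = [[10, 6], [6, 12]].
det(H) = 84, tr(H) = 22.
det(H) > 0 and tr(H) > 0, so H is positive definite everywhere: convex.

convex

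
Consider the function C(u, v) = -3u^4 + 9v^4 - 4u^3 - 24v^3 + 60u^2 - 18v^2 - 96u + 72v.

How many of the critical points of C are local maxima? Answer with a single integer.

2

C separates as a function of u plus a function of v, so ∇C=0 decouples.
∂C/∂u = -12(u - 2)(u - 1)(u + 4) = 0 at u ∈ {-4, 1, 2}; ∂C/∂v = 36(v - 2)(v - 1)(v + 1) = 0 at v ∈ {-1, 1, 2}.
The Hessian is diagonal: diag(C_uu, C_vv). Second derivatives: C_uu(-4)=-360, C_uu(1)=60, C_uu(2)=-72; C_vv(-1)=216, C_vv(1)=-72, C_vv(2)=108.
Local maxima occur where both diagonal entries negative: (-4, 1), (2, 1). Count: 2.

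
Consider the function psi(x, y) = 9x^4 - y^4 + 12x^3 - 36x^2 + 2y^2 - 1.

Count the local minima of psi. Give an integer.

psi separates as a function of x plus a function of y, so ∇psi=0 decouples.
∂psi/∂x = 36x(x - 1)(x + 2) = 0 at x ∈ {-2, 0, 1}; ∂psi/∂y = -4y(y - 1)(y + 1) = 0 at y ∈ {-1, 0, 1}.
The Hessian is diagonal: diag(psi_xx, psi_yy). Second derivatives: psi_xx(-2)=216, psi_xx(0)=-72, psi_xx(1)=108; psi_yy(-1)=-8, psi_yy(0)=4, psi_yy(1)=-8.
Local minima occur where both diagonal entries positive: (-2, 0), (1, 0). Count: 2.

2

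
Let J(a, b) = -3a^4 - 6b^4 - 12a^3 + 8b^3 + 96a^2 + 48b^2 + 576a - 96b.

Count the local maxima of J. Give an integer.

4

J separates as a function of a plus a function of b, so ∇J=0 decouples.
∂J/∂a = -12(a - 4)(a + 3)(a + 4) = 0 at a ∈ {-4, -3, 4}; ∂J/∂b = -24(b - 2)(b - 1)(b + 2) = 0 at b ∈ {-2, 1, 2}.
The Hessian is diagonal: diag(J_aa, J_bb). Second derivatives: J_aa(-4)=-96, J_aa(-3)=84, J_aa(4)=-672; J_bb(-2)=-288, J_bb(1)=72, J_bb(2)=-96.
Local maxima occur where both diagonal entries negative: (-4, -2), (-4, 2), (4, -2), (4, 2). Count: 4.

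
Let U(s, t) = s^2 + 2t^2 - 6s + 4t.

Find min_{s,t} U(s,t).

-11

U(s,t) separates as P(s) + Q(t), so its minimum is min P + min Q.
P'(s) = 2s - 6 vanishes at s ∈ {3}; Q'(t) = 4(t + 1) vanishes at t ∈ {-1}.
Local minima of P (where P''>0): P(3)=-9. Local minima of Q: Q(-1)=-2.
So the global minimum of U is P(3) + Q(-1) = -9 − 2 = -11, attained at (3, -1).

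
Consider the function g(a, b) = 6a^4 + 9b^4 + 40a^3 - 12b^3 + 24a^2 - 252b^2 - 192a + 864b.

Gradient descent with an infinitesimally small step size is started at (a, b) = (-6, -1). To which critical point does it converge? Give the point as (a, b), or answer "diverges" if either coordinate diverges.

g is separable, so gradient descent decouples: a follows -∂g/∂a, b follows -∂g/∂b.
∂g/∂a = 24(a - 1)(a + 2)(a + 4); at a=-6 this is -1344, so a increases.
∂g/∂b = 36(b - 3)(b - 2)(b + 4); at b=-1 this is 1296, so b decreases.
a converges to its nearest critical value -4 (a local min of the a-part); b converges to -4. The iterate converges to (-4, -4).

(-4, -4)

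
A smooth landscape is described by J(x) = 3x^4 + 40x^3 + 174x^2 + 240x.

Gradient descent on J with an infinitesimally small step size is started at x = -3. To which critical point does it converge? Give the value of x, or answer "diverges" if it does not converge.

-1

J'(x) = 12(x + 1)(x + 4)(x + 5), so J'(-3) = -48.
Gradient descent moves in the -J' direction, i.e. x is increasing.
The nearest critical point in that direction is x = -1, where J'' = 144 > 0 (a local minimum). The iterate converges there.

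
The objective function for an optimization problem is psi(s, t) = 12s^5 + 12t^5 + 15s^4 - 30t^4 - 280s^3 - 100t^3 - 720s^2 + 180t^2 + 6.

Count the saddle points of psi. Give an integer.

8

psi separates as a function of s plus a function of t, so ∇psi=0 decouples.
∂psi/∂s = 60s(s - 4)(s + 2)(s + 3) = 0 at s ∈ {-3, -2, 0, 4}; ∂psi/∂t = 60t(t - 3)(t - 1)(t + 2) = 0 at t ∈ {-2, 0, 1, 3}.
The Hessian is diagonal: diag(psi_ss, psi_tt). Second derivatives: psi_ss(-3)=-1260, psi_ss(-2)=720, psi_ss(0)=-1440, psi_ss(4)=10080; psi_tt(-2)=-1800, psi_tt(0)=360, psi_tt(1)=-360, psi_tt(3)=1800.
Saddle points occur where the two diagonal entries have opposite signs: (-3, 0), (-3, 3), (-2, -2), (-2, 1), (0, 0), (0, 3), (4, -2), (4, 1). Count: 8.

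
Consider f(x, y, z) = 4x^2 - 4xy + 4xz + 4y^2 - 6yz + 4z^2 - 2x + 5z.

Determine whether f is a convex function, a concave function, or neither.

convex

f is quadratic, so its Hessian is the constant matrix H = [[8, -4, 4], [-4, 8, -6], [4, -6, 8]].
Leading principal minors: 8, 48, 160.
All positive ⇒ H ≻ 0 ⇒ convex.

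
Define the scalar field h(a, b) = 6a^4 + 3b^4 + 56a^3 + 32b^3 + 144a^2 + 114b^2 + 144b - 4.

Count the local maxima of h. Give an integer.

1

h separates as a function of a plus a function of b, so ∇h=0 decouples.
∂h/∂a = 24a(a + 3)(a + 4) = 0 at a ∈ {-4, -3, 0}; ∂h/∂b = 12(b + 1)(b + 3)(b + 4) = 0 at b ∈ {-4, -3, -1}.
The Hessian is diagonal: diag(h_aa, h_bb). Second derivatives: h_aa(-4)=96, h_aa(-3)=-72, h_aa(0)=288; h_bb(-4)=36, h_bb(-3)=-24, h_bb(-1)=72.
Local maxima occur where both diagonal entries negative: (-3, -3). Count: 1.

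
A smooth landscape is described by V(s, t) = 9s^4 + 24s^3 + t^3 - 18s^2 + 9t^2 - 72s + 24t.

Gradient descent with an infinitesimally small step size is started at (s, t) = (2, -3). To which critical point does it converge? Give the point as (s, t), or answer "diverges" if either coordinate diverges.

(1, -2)

V is separable, so gradient descent decouples: s follows -∂V/∂s, t follows -∂V/∂t.
∂V/∂s = 36(s - 1)(s + 1)(s + 2); at s=2 this is 432, so s decreases.
∂V/∂t = 3(t + 2)(t + 4); at t=-3 this is -3, so t increases.
s converges to its nearest critical value 1 (a local min of the s-part); t converges to -2. The iterate converges to (1, -2).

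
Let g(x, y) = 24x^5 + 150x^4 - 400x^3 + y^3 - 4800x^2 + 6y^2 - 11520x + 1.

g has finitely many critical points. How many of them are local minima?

g separates as a function of x plus a function of y, so ∇g=0 decouples.
∂g/∂x = 120(x - 4)(x + 2)(x + 3)(x + 4) = 0 at x ∈ {-4, -3, -2, 4}; ∂g/∂y = 3y(y + 4) = 0 at y ∈ {-4, 0}.
The Hessian is diagonal: diag(g_xx, g_yy). Second derivatives: g_xx(-4)=-1920, g_xx(-3)=840, g_xx(-2)=-1440, g_xx(4)=40320; g_yy(-4)=-12, g_yy(0)=12.
Local minima occur where both diagonal entries positive: (-3, 0), (4, 0). Count: 2.

2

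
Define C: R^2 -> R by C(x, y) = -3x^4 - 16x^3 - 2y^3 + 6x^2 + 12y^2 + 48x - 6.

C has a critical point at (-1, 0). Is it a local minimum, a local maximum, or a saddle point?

The mixed partial ∂²C/∂x∂y is 0, so the Hessian at any point is diag(C_xx, C_yy) = diag(12(-3x^2 - 8x + 1), 12(-y + 2)).
At (-1, 0): H = diag(72, 24).
Both eigenvalues are positive, so H is positive definite: a local minimum.

local minimum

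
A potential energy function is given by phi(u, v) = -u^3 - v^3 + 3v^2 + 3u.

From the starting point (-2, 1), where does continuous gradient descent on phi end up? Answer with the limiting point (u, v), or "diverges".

(-1, 0)

phi is separable, so gradient descent decouples: u follows -∂phi/∂u, v follows -∂phi/∂v.
∂phi/∂u = -3(u - 1)(u + 1); at u=-2 this is -9, so u increases.
∂phi/∂v = -3v(v - 2); at v=1 this is 3, so v decreases.
u converges to its nearest critical value -1 (a local min of the u-part); v converges to 0. The iterate converges to (-1, 0).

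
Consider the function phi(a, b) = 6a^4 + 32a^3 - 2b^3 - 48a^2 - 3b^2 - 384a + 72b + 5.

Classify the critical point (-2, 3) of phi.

The mixed partial ∂²phi/∂a∂b is 0, so the Hessian at any point is diag(phi_aa, phi_bb) = diag(24(3a^2 + 8a - 4), -6(2b + 1)).
At (-2, 3): H = diag(-192, -42).
Both eigenvalues are negative, so H is negative definite: a local maximum.

local maximum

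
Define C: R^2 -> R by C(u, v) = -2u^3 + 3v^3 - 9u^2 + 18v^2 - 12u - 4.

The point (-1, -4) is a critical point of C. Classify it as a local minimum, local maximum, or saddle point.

local maximum

The mixed partial ∂²C/∂u∂v is 0, so the Hessian at any point is diag(C_uu, C_vv) = diag(-6(2u + 3), 18(v + 2)).
At (-1, -4): H = diag(-6, -36).
Both eigenvalues are negative, so H is negative definite: a local maximum.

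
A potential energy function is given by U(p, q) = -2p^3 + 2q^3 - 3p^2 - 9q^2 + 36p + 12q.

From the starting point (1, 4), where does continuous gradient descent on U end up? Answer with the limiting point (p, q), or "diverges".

U is separable, so gradient descent decouples: p follows -∂U/∂p, q follows -∂U/∂q.
∂U/∂p = -6(p - 2)(p + 3); at p=1 this is 24, so p decreases.
∂U/∂q = 6(q - 2)(q - 1); at q=4 this is 36, so q decreases.
p converges to its nearest critical value -3 (a local min of the p-part); q converges to 2. The iterate converges to (-3, 2).

(-3, 2)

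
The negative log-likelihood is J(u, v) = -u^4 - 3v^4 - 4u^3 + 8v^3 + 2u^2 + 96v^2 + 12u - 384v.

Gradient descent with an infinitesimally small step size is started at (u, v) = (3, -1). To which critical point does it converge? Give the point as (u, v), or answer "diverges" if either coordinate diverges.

J is separable, so gradient descent decouples: u follows -∂J/∂u, v follows -∂J/∂v.
∂J/∂u = -4(u - 1)(u + 1)(u + 3); at u=3 this is -192, so u increases.
∂J/∂v = -12(v - 4)(v - 2)(v + 4); at v=-1 this is -540, so v increases.
The u-coordinate has no critical point in that direction and runs off to infinity.

diverges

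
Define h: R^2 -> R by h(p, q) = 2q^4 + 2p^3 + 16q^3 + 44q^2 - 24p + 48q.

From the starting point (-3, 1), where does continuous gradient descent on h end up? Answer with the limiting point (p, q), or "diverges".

h is separable, so gradient descent decouples: p follows -∂h/∂p, q follows -∂h/∂q.
∂h/∂p = 6(p - 2)(p + 2); at p=-3 this is 30, so p decreases.
∂h/∂q = 8(q + 1)(q + 2)(q + 3); at q=1 this is 192, so q decreases.
The p-coordinate has no critical point in that direction and runs off to infinity.

diverges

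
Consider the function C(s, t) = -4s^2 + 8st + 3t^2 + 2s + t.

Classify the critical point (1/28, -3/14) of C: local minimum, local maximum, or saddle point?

saddle point

The Hessian of C is constant: H = [[-8, 8], [8, 6]].
det(H) = (-8)·6 − 8² = -112.
Since det(H) < 0, H is indefinite and the critical point is a saddle point.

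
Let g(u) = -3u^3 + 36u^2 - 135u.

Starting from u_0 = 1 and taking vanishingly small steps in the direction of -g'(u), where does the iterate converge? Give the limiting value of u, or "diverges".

g'(u) = -9(u - 5)(u - 3), so g'(1) = -72.
Gradient descent moves in the -g' direction, i.e. u is increasing.
The nearest critical point in that direction is u = 3, where g'' = 18 > 0 (a local minimum). The iterate converges there.

3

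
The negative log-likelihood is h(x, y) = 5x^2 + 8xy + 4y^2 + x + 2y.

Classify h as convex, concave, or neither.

convex

h is quadratic, so its Hessian is the constant matrix H = [[10, 8], [8, 8]].
det(H) = 16, tr(H) = 18.
det(H) > 0 and tr(H) > 0, so H is positive definite everywhere: convex.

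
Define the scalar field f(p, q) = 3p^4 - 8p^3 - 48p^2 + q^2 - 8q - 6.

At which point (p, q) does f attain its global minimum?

f(p,q) separates as A(p) + B(q) − 6, so its minimum is min A + min B − 6.
A'(p) = 12p(p - 4)(p + 2) vanishes at p ∈ {-2, 0, 4}; B'(q) = 2q - 8 vanishes at q ∈ {4}.
Local minima of A (where A''>0): A(-2)=-80, A(4)=-512. Local minima of B: B(4)=-16.
So the global minimum of f is A(4) + B(4) − 6 = -512 − 16 − 6 = -534, attained at (4, 4).

(4, 4)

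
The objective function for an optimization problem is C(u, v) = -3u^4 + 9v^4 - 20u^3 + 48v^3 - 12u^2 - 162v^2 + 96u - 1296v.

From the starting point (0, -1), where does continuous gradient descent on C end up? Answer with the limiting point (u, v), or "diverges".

C is separable, so gradient descent decouples: u follows -∂C/∂u, v follows -∂C/∂v.
∂C/∂u = -12(u - 1)(u + 2)(u + 4); at u=0 this is 96, so u decreases.
∂C/∂v = 36(v - 3)(v + 3)(v + 4); at v=-1 this is -864, so v increases.
u converges to its nearest critical value -2 (a local min of the u-part); v converges to 3. The iterate converges to (-2, 3).

(-2, 3)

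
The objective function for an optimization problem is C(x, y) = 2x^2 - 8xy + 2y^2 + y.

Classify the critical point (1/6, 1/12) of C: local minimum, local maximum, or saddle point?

The Hessian of C is constant: H = [[4, -8], [-8, 4]].
det(H) = 4·4 − (-8)² = -48.
Since det(H) < 0, H is indefinite and the critical point is a saddle point.

saddle point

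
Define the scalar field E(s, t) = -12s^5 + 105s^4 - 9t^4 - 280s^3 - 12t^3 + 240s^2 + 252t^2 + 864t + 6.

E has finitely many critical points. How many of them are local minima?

2

E separates as a function of s plus a function of t, so ∇E=0 decouples.
∂E/∂s = -60s(s - 4)(s - 2)(s - 1) = 0 at s ∈ {0, 1, 2, 4}; ∂E/∂t = -36(t - 4)(t + 2)(t + 3) = 0 at t ∈ {-3, -2, 4}.
The Hessian is diagonal: diag(E_ss, E_tt). Second derivatives: E_ss(0)=480, E_ss(1)=-180, E_ss(2)=240, E_ss(4)=-1440; E_tt(-3)=-252, E_tt(-2)=216, E_tt(4)=-1512.
Local minima occur where both diagonal entries positive: (0, -2), (2, -2). Count: 2.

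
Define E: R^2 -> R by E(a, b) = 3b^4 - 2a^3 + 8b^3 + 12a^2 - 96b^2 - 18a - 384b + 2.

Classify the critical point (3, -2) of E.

The mixed partial ∂²E/∂a∂b is 0, so the Hessian at any point is diag(E_aa, E_bb) = diag(12(-a + 2), 12(3b^2 + 4b - 16)).
At (3, -2): H = diag(-12, -144).
Both eigenvalues are negative, so H is negative definite: a local maximum.

local maximum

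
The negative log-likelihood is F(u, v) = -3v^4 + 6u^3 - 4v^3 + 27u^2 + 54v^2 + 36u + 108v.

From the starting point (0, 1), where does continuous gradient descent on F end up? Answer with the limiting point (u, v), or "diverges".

(-1, -1)

F is separable, so gradient descent decouples: u follows -∂F/∂u, v follows -∂F/∂v.
∂F/∂u = 18(u + 1)(u + 2); at u=0 this is 36, so u decreases.
∂F/∂v = -12(v - 3)(v + 1)(v + 3); at v=1 this is 192, so v decreases.
u converges to its nearest critical value -1 (a local min of the u-part); v converges to -1. The iterate converges to (-1, -1).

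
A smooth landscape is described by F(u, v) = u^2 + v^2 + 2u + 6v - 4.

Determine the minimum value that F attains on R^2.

F(u,v) separates as P(u) + Q(v) − 4, so its minimum is min P + min Q − 4.
P'(u) = 2u + 2 vanishes at u ∈ {-1}; Q'(v) = 2v + 6 vanishes at v ∈ {-3}.
Local minima of P (where P''>0): P(-1)=-1. Local minima of Q: Q(-3)=-9.
So the global minimum of F is P(-1) + Q(-3) − 4 = -1 − 9 − 4 = -14, attained at (-1, -3).

-14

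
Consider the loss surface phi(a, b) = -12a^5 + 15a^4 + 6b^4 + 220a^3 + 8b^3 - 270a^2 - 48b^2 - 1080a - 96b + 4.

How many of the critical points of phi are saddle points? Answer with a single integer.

phi separates as a function of a plus a function of b, so ∇phi=0 decouples.
∂phi/∂a = -60(a - 3)(a - 2)(a + 1)(a + 3) = 0 at a ∈ {-3, -1, 2, 3}; ∂phi/∂b = 24(b - 2)(b + 1)(b + 2) = 0 at b ∈ {-2, -1, 2}.
The Hessian is diagonal: diag(phi_aa, phi_bb). Second derivatives: phi_aa(-3)=3600, phi_aa(-1)=-1440, phi_aa(2)=900, phi_aa(3)=-1440; phi_bb(-2)=96, phi_bb(-1)=-72, phi_bb(2)=288.
Saddle points occur where the two diagonal entries have opposite signs: (-3, -1), (-1, -2), (-1, 2), (2, -1), (3, -2), (3, 2). Count: 6.

6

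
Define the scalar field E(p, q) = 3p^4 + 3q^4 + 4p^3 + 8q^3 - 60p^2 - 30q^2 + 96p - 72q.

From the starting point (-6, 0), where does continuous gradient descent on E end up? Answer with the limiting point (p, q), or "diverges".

(-4, 2)

E is separable, so gradient descent decouples: p follows -∂E/∂p, q follows -∂E/∂q.
∂E/∂p = 12(p - 2)(p - 1)(p + 4); at p=-6 this is -1344, so p increases.
∂E/∂q = 12(q - 2)(q + 1)(q + 3); at q=0 this is -72, so q increases.
p converges to its nearest critical value -4 (a local min of the p-part); q converges to 2. The iterate converges to (-4, 2).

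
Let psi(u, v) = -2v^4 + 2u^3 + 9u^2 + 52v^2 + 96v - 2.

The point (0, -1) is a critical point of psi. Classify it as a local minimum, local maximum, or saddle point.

The mixed partial ∂²psi/∂u∂v is 0, so the Hessian at any point is diag(psi_uu, psi_vv) = diag(6(2u + 3), 8(-3v^2 + 13)).
At (0, -1): H = diag(18, 80).
Both eigenvalues are positive, so H is positive definite: a local minimum.

local minimum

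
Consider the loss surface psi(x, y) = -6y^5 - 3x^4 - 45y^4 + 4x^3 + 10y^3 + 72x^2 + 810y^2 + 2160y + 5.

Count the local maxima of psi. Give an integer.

4

psi separates as a function of x plus a function of y, so ∇psi=0 decouples.
∂psi/∂x = -12x(x - 4)(x + 3) = 0 at x ∈ {-3, 0, 4}; ∂psi/∂y = -30(y - 3)(y + 2)(y + 3)(y + 4) = 0 at y ∈ {-4, -3, -2, 3}.
The Hessian is diagonal: diag(psi_xx, psi_yy). Second derivatives: psi_xx(-3)=-252, psi_xx(0)=144, psi_xx(4)=-336; psi_yy(-4)=420, psi_yy(-3)=-180, psi_yy(-2)=300, psi_yy(3)=-6300.
Local maxima occur where both diagonal entries negative: (-3, -3), (-3, 3), (4, -3), (4, 3). Count: 4.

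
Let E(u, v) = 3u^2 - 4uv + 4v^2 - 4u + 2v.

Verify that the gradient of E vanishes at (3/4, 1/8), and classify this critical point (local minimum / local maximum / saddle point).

local minimum

∇E = (6u - 4v - 4, -4u + 8v + 2); substituting (3/4, 1/8) gives ∇E = (0, 0), so (3/4, 1/8) is indeed a critical point.
The Hessian of E is constant: H = [[6, -4], [-4, 8]].
det(H) = 6·8 − (-4)² = 32.
det(H) > 0 and tr(H) = 14 > 0, so H is positive definite and the point is a local minimum.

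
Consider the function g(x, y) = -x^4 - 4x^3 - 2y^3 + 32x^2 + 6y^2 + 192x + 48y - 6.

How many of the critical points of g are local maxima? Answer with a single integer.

2

g separates as a function of x plus a function of y, so ∇g=0 decouples.
∂g/∂x = -4(x - 4)(x + 3)(x + 4) = 0 at x ∈ {-4, -3, 4}; ∂g/∂y = -6(y - 4)(y + 2) = 0 at y ∈ {-2, 4}.
The Hessian is diagonal: diag(g_xx, g_yy). Second derivatives: g_xx(-4)=-32, g_xx(-3)=28, g_xx(4)=-224; g_yy(-2)=36, g_yy(4)=-36.
Local maxima occur where both diagonal entries negative: (-4, 4), (4, 4). Count: 2.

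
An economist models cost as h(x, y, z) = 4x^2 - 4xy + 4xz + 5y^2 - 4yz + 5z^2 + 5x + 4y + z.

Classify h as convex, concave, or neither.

convex

h is quadratic, so its Hessian is the constant matrix H = [[8, -4, 4], [-4, 10, -4], [4, -4, 10]].
Leading principal minors: 8, 64, 480.
All positive ⇒ H ≻ 0 ⇒ convex.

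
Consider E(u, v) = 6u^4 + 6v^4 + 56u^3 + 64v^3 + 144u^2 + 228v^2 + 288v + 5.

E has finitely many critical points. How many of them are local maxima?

E separates as a function of u plus a function of v, so ∇E=0 decouples.
∂E/∂u = 24u(u + 3)(u + 4) = 0 at u ∈ {-4, -3, 0}; ∂E/∂v = 24(v + 1)(v + 3)(v + 4) = 0 at v ∈ {-4, -3, -1}.
The Hessian is diagonal: diag(E_uu, E_vv). Second derivatives: E_uu(-4)=96, E_uu(-3)=-72, E_uu(0)=288; E_vv(-4)=72, E_vv(-3)=-48, E_vv(-1)=144.
Local maxima occur where both diagonal entries negative: (-3, -3). Count: 1.

1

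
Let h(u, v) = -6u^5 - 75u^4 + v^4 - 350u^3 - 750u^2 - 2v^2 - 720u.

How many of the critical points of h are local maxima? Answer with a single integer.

h separates as a function of u plus a function of v, so ∇h=0 decouples.
∂h/∂u = -30(u + 1)(u + 2)(u + 3)(u + 4) = 0 at u ∈ {-4, -3, -2, -1}; ∂h/∂v = 4v(v - 1)(v + 1) = 0 at v ∈ {-1, 0, 1}.
The Hessian is diagonal: diag(h_uu, h_vv). Second derivatives: h_uu(-4)=180, h_uu(-3)=-60, h_uu(-2)=60, h_uu(-1)=-180; h_vv(-1)=8, h_vv(0)=-4, h_vv(1)=8.
Local maxima occur where both diagonal entries negative: (-3, 0), (-1, 0). Count: 2.

2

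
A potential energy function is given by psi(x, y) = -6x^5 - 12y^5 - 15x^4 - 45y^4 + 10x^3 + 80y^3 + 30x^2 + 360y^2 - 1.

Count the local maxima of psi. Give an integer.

4

psi separates as a function of x plus a function of y, so ∇psi=0 decouples.
∂psi/∂x = -30x(x - 1)(x + 1)(x + 2) = 0 at x ∈ {-2, -1, 0, 1}; ∂psi/∂y = -60y(y - 2)(y + 2)(y + 3) = 0 at y ∈ {-3, -2, 0, 2}.
The Hessian is diagonal: diag(psi_xx, psi_yy). Second derivatives: psi_xx(-2)=180, psi_xx(-1)=-60, psi_xx(0)=60, psi_xx(1)=-180; psi_yy(-3)=900, psi_yy(-2)=-480, psi_yy(0)=720, psi_yy(2)=-2400.
Local maxima occur where both diagonal entries negative: (-1, -2), (-1, 2), (1, -2), (1, 2). Count: 4.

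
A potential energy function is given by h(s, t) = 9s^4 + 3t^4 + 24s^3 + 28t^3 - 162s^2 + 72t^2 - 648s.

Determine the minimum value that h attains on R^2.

-2025

h(s,t) separates as P(s) + Q(t), so its minimum is min P + min Q.
P'(s) = 36(s - 3)(s + 2)(s + 3) vanishes at s ∈ {-3, -2, 3}; Q'(t) = 12t(t + 3)(t + 4) vanishes at t ∈ {-4, -3, 0}.
Local minima of P (where P''>0): P(-3)=567, P(3)=-2025. Local minima of Q: Q(-4)=128, Q(0)=0.
So the global minimum of h is P(3) + Q(0) = -2025 + 0 = -2025, attained at (3, 0).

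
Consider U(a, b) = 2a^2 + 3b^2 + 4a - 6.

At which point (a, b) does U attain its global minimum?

(-1, 0)

U(a,b) separates as P(a) + Q(b) − 6, so its minimum is min P + min Q − 6.
P'(a) = 4a + 4 vanishes at a ∈ {-1}; Q'(b) = 6b vanishes at b ∈ {0}.
Local minima of P (where P''>0): P(-1)=-2. Local minima of Q: Q(0)=0.
So the global minimum of U is P(-1) + Q(0) − 6 = -2 + 0 − 6 = -8, attained at (-1, 0).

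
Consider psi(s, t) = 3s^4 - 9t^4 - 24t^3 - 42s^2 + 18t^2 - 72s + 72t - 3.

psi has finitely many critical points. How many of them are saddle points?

psi separates as a function of s plus a function of t, so ∇psi=0 decouples.
∂psi/∂s = 12(s - 3)(s + 1)(s + 2) = 0 at s ∈ {-2, -1, 3}; ∂psi/∂t = -36(t - 1)(t + 1)(t + 2) = 0 at t ∈ {-2, -1, 1}.
The Hessian is diagonal: diag(psi_ss, psi_tt). Second derivatives: psi_ss(-2)=60, psi_ss(-1)=-48, psi_ss(3)=240; psi_tt(-2)=-108, psi_tt(-1)=72, psi_tt(1)=-216.
Saddle points occur where the two diagonal entries have opposite signs: (-2, -2), (-2, 1), (-1, -1), (3, -2), (3, 1). Count: 5.

5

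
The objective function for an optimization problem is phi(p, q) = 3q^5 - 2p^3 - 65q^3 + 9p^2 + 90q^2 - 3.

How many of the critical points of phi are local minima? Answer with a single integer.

2

phi separates as a function of p plus a function of q, so ∇phi=0 decouples.
∂phi/∂p = -6p(p - 3) = 0 at p ∈ {0, 3}; ∂phi/∂q = 15q(q - 3)(q - 1)(q + 4) = 0 at q ∈ {-4, 0, 1, 3}.
The Hessian is diagonal: diag(phi_pp, phi_qq). Second derivatives: phi_pp(0)=18, phi_pp(3)=-18; phi_qq(-4)=-2100, phi_qq(0)=180, phi_qq(1)=-150, phi_qq(3)=630.
Local minima occur where both diagonal entries positive: (0, 0), (0, 3). Count: 2.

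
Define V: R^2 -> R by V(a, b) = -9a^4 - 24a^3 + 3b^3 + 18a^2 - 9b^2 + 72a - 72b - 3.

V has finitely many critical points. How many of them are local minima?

1

V separates as a function of a plus a function of b, so ∇V=0 decouples.
∂V/∂a = -36(a - 1)(a + 1)(a + 2) = 0 at a ∈ {-2, -1, 1}; ∂V/∂b = 9(b - 4)(b + 2) = 0 at b ∈ {-2, 4}.
The Hessian is diagonal: diag(V_aa, V_bb). Second derivatives: V_aa(-2)=-108, V_aa(-1)=72, V_aa(1)=-216; V_bb(-2)=-54, V_bb(4)=54.
Local minima occur where both diagonal entries positive: (-1, 4). Count: 1.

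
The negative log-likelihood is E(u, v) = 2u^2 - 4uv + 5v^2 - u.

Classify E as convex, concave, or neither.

E is quadratic, so its Hessian is the constant matrix H = [[4, -4], [-4, 10]].
det(H) = 24, tr(H) = 14.
det(H) > 0 and tr(H) > 0, so H is positive definite everywhere: convex.

convex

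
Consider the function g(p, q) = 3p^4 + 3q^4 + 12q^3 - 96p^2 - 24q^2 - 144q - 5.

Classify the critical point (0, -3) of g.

saddle point

The mixed partial ∂²g/∂p∂q is 0, so the Hessian at any point is diag(g_pp, g_qq) = diag(12(3p^2 - 16), 12(3q^2 + 6q - 4)).
At (0, -3): H = diag(-192, 60).
The eigenvalues have opposite signs, so H is indefinite: a saddle point.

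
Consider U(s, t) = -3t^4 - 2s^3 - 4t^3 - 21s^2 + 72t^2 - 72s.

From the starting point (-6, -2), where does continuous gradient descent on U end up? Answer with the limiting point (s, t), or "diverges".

U is separable, so gradient descent decouples: s follows -∂U/∂s, t follows -∂U/∂t.
∂U/∂s = -6(s + 3)(s + 4); at s=-6 this is -36, so s increases.
∂U/∂t = -12t(t - 3)(t + 4); at t=-2 this is -240, so t increases.
s converges to its nearest critical value -4 (a local min of the s-part); t converges to 0. The iterate converges to (-4, 0).

(-4, 0)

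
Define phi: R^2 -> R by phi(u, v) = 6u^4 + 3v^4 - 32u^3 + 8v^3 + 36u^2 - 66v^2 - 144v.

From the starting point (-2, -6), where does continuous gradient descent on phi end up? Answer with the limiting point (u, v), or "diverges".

(0, -4)

phi is separable, so gradient descent decouples: u follows -∂phi/∂u, v follows -∂phi/∂v.
∂phi/∂u = 24u(u - 3)(u - 1); at u=-2 this is -720, so u increases.
∂phi/∂v = 12(v - 3)(v + 1)(v + 4); at v=-6 this is -1080, so v increases.
u converges to its nearest critical value 0 (a local min of the u-part); v converges to -4. The iterate converges to (0, -4).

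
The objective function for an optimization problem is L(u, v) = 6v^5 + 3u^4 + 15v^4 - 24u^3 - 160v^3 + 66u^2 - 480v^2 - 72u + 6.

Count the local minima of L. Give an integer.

L separates as a function of u plus a function of v, so ∇L=0 decouples.
∂L/∂u = 12(u - 3)(u - 2)(u - 1) = 0 at u ∈ {1, 2, 3}; ∂L/∂v = 30v(v - 4)(v + 2)(v + 4) = 0 at v ∈ {-4, -2, 0, 4}.
The Hessian is diagonal: diag(L_uu, L_vv). Second derivatives: L_uu(1)=24, L_uu(2)=-12, L_uu(3)=24; L_vv(-4)=-1920, L_vv(-2)=720, L_vv(0)=-960, L_vv(4)=5760.
Local minima occur where both diagonal entries positive: (1, -2), (1, 4), (3, -2), (3, 4). Count: 4.

4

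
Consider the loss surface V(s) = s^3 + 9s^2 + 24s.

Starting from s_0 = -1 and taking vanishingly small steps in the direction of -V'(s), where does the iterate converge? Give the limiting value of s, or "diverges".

V'(s) = 3(s + 2)(s + 4), so V'(-1) = 9.
Gradient descent moves in the -V' direction, i.e. s is decreasing.
The nearest critical point in that direction is s = -2, where V'' = 6 > 0 (a local minimum). The iterate converges there.

-2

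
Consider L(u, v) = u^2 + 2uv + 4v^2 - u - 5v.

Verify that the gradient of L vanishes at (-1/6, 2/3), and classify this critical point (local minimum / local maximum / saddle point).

local minimum

∇L = (2u + 2v - 1, 2u + 8v - 5); substituting (-1/6, 2/3) gives ∇L = (0, 0), so (-1/6, 2/3) is indeed a critical point.
The Hessian of L is constant: H = [[2, 2], [2, 8]].
det(H) = 2·8 − 2² = 12.
det(H) > 0 and tr(H) = 10 > 0, so H is positive definite and the point is a local minimum.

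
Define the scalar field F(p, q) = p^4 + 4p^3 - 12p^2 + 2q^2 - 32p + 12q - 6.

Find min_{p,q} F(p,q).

F(p,q) separates as A(p) + B(q) − 6, so its minimum is min A + min B − 6.
A'(p) = 4(p - 2)(p + 1)(p + 4) vanishes at p ∈ {-4, -1, 2}; B'(q) = 4q + 12 vanishes at q ∈ {-3}.
Local minima of A (where A''>0): A(-4)=-64, A(2)=-64. Local minima of B: B(-3)=-18.
So the global minimum of F is A(-4) + B(-3) − 6 = -64 − 18 − 6 = -88, attained at (-4, -3).

-88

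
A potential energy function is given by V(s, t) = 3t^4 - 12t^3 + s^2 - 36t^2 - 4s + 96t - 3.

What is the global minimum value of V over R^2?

-199

V(s,t) separates as P(s) + Q(t) − 3, so its minimum is min P + min Q − 3.
P'(s) = 2s - 4 vanishes at s ∈ {2}; Q'(t) = 12(t - 4)(t - 1)(t + 2) vanishes at t ∈ {-2, 1, 4}.
Local minima of P (where P''>0): P(2)=-4. Local minima of Q: Q(-2)=-192, Q(4)=-192.
So the global minimum of V is P(2) + Q(-2) − 3 = -4 − 192 − 3 = -199, attained at (2, -2).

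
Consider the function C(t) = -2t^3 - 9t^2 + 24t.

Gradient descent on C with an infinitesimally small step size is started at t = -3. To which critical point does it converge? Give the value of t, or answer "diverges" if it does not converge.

-4

C'(t) = -6(t - 1)(t + 4), so C'(-3) = 24.
Gradient descent moves in the -C' direction, i.e. t is decreasing.
The nearest critical point in that direction is t = -4, where C'' = 30 > 0 (a local minimum). The iterate converges there.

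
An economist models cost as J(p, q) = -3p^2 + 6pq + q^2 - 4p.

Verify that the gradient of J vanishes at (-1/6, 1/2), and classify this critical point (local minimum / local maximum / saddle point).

saddle point

∇J = (-6p + 6q - 4, 6p + 2q); substituting (-1/6, 1/2) gives ∇J = (0, 0), so (-1/6, 1/2) is indeed a critical point.
The Hessian of J is constant: H = [[-6, 6], [6, 2]].
det(H) = (-6)·2 − 6² = -48.
Since det(H) < 0, H is indefinite and the critical point is a saddle point.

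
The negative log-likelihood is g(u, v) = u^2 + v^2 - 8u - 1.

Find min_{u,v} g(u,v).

g(u,v) separates as P(u) + Q(v) − 1, so its minimum is min P + min Q − 1.
P'(u) = 2u - 8 vanishes at u ∈ {4}; Q'(v) = 2v vanishes at v ∈ {0}.
Local minima of P (where P''>0): P(4)=-16. Local minima of Q: Q(0)=0.
So the global minimum of g is P(4) + Q(0) − 1 = -16 + 0 − 1 = -17, attained at (4, 0).

-17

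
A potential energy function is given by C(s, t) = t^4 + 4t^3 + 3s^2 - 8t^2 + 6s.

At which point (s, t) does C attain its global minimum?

(-1, -4)

C(s,t) separates as P(s) + Q(t), so its minimum is min P + min Q.
P'(s) = 6s + 6 vanishes at s ∈ {-1}; Q'(t) = 4t(t - 1)(t + 4) vanishes at t ∈ {-4, 0, 1}.
Local minima of P (where P''>0): P(-1)=-3. Local minima of Q: Q(-4)=-128, Q(1)=-3.
So the global minimum of C is P(-1) + Q(-4) = -3 − 128 = -131, attained at (-1, -4).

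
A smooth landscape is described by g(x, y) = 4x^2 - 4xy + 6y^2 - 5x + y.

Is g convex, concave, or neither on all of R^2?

g is quadratic, so its Hessian is the constant matrix H = [[8, -4], [-4, 12]].
det(H) = 80, tr(H) = 20.
det(H) > 0 and tr(H) > 0, so H is positive definite everywhere: convex.

convex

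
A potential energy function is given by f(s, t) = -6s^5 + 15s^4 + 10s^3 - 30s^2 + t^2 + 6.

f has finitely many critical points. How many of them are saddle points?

f separates as a function of s plus a function of t, so ∇f=0 decouples.
∂f/∂s = -30s(s - 2)(s - 1)(s + 1) = 0 at s ∈ {-1, 0, 1, 2}; ∂f/∂t = 2t = 0 at t ∈ {0}.
The Hessian is diagonal: diag(f_ss, f_tt). Second derivatives: f_ss(-1)=180, f_ss(0)=-60, f_ss(1)=60, f_ss(2)=-180; f_tt(0)=2.
Saddle points occur where the two diagonal entries have opposite signs: (0, 0), (2, 0). Count: 2.

2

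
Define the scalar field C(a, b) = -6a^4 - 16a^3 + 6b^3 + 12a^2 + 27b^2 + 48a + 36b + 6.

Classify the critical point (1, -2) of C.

local maximum

The mixed partial ∂²C/∂a∂b is 0, so the Hessian at any point is diag(C_aa, C_bb) = diag(24(-3a^2 - 4a + 1), 18(2b + 3)).
At (1, -2): H = diag(-144, -18).
Both eigenvalues are negative, so H is negative definite: a local maximum.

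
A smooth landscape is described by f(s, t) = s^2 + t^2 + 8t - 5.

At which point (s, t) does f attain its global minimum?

(0, -4)

f(s,t) separates as P(s) + Q(t) − 5, so its minimum is min P + min Q − 5.
P'(s) = 2s vanishes at s ∈ {0}; Q'(t) = 2(t + 4) vanishes at t ∈ {-4}.
Local minima of P (where P''>0): P(0)=0. Local minima of Q: Q(-4)=-16.
So the global minimum of f is P(0) + Q(-4) − 5 = 0 − 16 − 5 = -21, attained at (0, -4).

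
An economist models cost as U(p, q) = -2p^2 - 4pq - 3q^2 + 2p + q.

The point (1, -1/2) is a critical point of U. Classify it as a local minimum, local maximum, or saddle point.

The Hessian of U is constant: H = [[-4, -4], [-4, -6]].
det(H) = (-4)·(-6) − (-4)² = 8.
det(H) > 0 and tr(H) = -10 < 0, so H is negative definite and the point is a local maximum.

local maximum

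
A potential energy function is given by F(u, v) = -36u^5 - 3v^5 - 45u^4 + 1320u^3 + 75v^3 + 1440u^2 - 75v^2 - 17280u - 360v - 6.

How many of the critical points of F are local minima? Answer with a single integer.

4

F separates as a function of u plus a function of v, so ∇F=0 decouples.
∂F/∂u = -180(u - 4)(u - 2)(u + 3)(u + 4) = 0 at u ∈ {-4, -3, 2, 4}; ∂F/∂v = -15(v - 3)(v - 2)(v + 1)(v + 4) = 0 at v ∈ {-4, -1, 2, 3}.
The Hessian is diagonal: diag(F_uu, F_vv). Second derivatives: F_uu(-4)=8640, F_uu(-3)=-6300, F_uu(2)=10800, F_uu(4)=-20160; F_vv(-4)=1890, F_vv(-1)=-540, F_vv(2)=270, F_vv(3)=-420.
Local minima occur where both diagonal entries positive: (-4, -4), (-4, 2), (2, -4), (2, 2). Count: 4.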